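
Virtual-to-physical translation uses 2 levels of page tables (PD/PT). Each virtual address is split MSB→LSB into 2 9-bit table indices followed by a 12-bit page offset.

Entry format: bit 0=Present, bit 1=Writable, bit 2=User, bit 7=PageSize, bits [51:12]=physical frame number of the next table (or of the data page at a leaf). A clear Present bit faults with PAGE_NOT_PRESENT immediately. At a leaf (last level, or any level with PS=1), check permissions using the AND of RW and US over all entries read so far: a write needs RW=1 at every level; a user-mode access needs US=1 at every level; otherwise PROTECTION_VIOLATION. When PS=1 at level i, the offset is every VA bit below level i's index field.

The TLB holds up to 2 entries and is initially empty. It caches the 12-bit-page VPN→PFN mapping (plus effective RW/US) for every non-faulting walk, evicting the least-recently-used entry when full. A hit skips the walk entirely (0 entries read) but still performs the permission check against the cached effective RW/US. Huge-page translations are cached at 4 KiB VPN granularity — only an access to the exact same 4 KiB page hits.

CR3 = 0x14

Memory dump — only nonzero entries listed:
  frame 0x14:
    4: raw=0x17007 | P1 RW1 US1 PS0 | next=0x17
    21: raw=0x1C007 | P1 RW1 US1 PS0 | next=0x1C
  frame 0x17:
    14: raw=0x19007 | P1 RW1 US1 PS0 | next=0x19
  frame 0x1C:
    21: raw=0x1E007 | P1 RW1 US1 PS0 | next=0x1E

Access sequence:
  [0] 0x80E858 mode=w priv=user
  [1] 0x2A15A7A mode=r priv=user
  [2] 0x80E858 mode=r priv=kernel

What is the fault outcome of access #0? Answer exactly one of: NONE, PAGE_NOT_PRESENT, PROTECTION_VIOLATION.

Per-access translation:
#0 VA=0x80E858 (w,user):
  [0] read 0x14 idx=4: raw=0x17007 flags P=1 W=1 U=1 S=0
  [1] read 0x17 idx=14: raw=0x19007 flags P=1 W=1 U=1 S=0
  → PA=0x19858  (2 entries read)
#1 VA=0x2A15A7A (r,user):
  [0] read 0x14 idx=21: raw=0x1C007 flags P=1 W=1 U=1 S=0
  [1] read 0x1C idx=21: raw=0x1E007 flags P=1 W=1 U=1 S=0
  → PA=0x1EA7A  (2 entries read)
#2 VA=0x80E858 (r,kernel):
  TLB hit vpn=0x80E → PA=0x19858

Access #0 fault: NONE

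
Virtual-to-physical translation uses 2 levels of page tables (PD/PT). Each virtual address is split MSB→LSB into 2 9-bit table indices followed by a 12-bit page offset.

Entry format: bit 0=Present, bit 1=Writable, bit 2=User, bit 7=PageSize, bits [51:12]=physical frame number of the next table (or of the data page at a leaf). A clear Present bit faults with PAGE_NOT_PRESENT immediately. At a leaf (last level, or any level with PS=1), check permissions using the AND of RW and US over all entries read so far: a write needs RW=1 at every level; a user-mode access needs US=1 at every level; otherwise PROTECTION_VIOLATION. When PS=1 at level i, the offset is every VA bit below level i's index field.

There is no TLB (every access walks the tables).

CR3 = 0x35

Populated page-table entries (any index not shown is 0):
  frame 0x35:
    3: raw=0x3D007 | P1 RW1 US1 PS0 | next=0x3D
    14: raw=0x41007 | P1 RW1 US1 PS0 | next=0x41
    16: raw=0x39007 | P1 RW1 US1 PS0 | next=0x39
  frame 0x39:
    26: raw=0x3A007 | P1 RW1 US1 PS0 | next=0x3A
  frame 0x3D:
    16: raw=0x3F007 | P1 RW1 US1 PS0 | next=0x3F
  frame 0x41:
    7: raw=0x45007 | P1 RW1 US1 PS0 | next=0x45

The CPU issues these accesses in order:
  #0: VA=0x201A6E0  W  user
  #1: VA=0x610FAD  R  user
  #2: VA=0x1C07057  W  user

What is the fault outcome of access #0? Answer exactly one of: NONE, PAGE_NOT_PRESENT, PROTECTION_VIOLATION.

Trace:
#0 VA=0x201A6E0 (w,user):
  L0: frame=0x35 idx=16 entry=0x39007 [P=1 RW=1 US=1 PS=0]
  L1: frame=0x39 idx=26 entry=0x3A007 [P=1 RW=1 US=1 PS=0]
  ✓ 0x3A6E0  — 2 lookups
#1 VA=0x610FAD (r,user):
  L0: frame=0x35 idx=3 entry=0x3D007 [P=1 RW=1 US=1 PS=0]
  L1: frame=0x3D idx=16 entry=0x3F007 [P=1 RW=1 US=1 PS=0]
  ✓ 0x3FFAD  — 2 lookups
#2 VA=0x1C07057 (w,user):
  L0: frame=0x35 idx=14 entry=0x41007 [P=1 RW=1 US=1 PS=0]
  L1: frame=0x41 idx=7 entry=0x45007 [P=1 RW=1 US=1 PS=0]
  ✓ 0x45057  — 2 lookups

Access #0 fault: NONE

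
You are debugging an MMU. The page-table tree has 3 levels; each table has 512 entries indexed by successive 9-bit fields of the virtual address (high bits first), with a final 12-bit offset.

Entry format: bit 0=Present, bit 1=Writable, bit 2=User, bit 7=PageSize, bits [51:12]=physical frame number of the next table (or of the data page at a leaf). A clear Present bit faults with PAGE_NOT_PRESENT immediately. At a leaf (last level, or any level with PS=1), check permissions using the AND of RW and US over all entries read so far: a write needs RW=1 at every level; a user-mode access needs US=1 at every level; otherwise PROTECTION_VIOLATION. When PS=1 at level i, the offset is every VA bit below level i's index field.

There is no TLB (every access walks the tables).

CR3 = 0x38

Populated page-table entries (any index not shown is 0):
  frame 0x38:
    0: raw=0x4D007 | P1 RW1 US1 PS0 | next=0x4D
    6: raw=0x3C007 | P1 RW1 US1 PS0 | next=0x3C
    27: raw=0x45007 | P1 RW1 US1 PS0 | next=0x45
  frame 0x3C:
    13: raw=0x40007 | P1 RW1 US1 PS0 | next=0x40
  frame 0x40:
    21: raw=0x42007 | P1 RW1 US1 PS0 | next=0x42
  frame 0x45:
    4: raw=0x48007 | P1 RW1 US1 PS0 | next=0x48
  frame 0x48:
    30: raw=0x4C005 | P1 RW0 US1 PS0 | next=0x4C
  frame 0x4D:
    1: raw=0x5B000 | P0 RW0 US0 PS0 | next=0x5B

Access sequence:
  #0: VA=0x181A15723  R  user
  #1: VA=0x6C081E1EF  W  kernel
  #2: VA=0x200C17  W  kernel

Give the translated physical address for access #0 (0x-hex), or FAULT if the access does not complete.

Trace:
#0 VA=0x181A15723 (r,user):
  L0: frame=0x38 idx=6 entry=0x3C007 [P=1 RW=1 US=1 PS=0]
  L1: frame=0x3C idx=13 entry=0x40007 [P=1 RW=1 US=1 PS=0]
  L2: frame=0x40 idx=21 entry=0x42007 [P=1 RW=1 US=1 PS=0]
  → PA=0x42723  (3 entries read)
#1 VA=0x6C081E1EF (w,kernel):
  L0: frame=0x38 idx=27 entry=0x45007 [P=1 RW=1 US=1 PS=0]
  L1: frame=0x45 idx=4 entry=0x48007 [P=1 RW=1 US=1 PS=0]
  L2: frame=0x48 idx=30 entry=0x4C005 [P=1 RW=0 US=1 PS=0]
  ✗ PROTECTION_VIOLATION  [3 reads]
#2 VA=0x200C17 (w,kernel):
  L0: frame=0x38 idx=0 entry=0x4D007 [P=1 RW=1 US=1 PS=0]
  L1: frame=0x4D idx=1 entry=0x5B000 [P=0 RW=0 US=0 PS=0]
  ✗ PAGE_NOT_PRESENT  [2 reads]

Access #0 PA: 0x42723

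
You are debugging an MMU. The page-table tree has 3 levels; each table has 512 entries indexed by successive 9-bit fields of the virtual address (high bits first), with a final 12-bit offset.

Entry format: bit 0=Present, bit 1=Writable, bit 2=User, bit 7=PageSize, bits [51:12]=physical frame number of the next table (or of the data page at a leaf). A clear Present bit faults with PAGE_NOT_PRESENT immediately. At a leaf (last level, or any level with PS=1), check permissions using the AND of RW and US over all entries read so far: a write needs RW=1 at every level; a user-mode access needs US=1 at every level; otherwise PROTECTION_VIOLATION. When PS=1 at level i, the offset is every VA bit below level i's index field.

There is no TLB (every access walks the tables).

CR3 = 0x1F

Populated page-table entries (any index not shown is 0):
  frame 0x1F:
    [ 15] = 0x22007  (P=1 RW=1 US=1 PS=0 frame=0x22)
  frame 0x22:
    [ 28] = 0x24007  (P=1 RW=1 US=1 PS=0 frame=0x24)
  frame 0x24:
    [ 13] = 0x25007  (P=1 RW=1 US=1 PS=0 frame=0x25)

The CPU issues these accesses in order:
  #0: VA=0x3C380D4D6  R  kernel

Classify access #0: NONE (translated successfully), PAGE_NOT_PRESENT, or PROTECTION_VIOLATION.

Trace:
#0 VA=0x3C380D4D6 (r,kernel):
  L0: frame=0x1F idx=15 entry=0x22007 [P=1 RW=1 US=1 PS=0]
  L1: frame=0x22 idx=28 entry=0x24007 [P=1 RW=1 US=1 PS=0]
  L2: frame=0x24 idx=13 entry=0x25007 [P=1 RW=1 US=1 PS=0]
  ⇒ phys 0x254D6  [3 reads]

Access #0 fault: NONE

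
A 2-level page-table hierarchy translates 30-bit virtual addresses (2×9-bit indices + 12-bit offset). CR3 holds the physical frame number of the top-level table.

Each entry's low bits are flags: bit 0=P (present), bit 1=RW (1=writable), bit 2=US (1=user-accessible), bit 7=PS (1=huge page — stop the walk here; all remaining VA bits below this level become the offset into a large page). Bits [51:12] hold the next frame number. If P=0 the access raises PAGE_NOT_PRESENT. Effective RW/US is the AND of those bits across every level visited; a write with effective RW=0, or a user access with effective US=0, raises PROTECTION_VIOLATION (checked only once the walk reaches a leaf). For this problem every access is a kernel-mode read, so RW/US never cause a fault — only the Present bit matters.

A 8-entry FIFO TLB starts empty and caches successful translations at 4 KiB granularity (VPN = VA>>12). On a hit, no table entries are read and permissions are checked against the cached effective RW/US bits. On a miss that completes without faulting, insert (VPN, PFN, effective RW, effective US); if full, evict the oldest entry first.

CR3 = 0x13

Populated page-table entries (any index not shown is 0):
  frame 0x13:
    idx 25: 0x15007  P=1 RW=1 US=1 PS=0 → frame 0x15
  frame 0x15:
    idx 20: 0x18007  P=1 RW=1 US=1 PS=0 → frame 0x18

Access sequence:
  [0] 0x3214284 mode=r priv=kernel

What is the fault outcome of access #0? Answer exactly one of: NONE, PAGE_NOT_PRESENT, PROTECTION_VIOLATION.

Trace:
#0 VA=0x3214284 (r,kernel):
  [0] read 0x13 idx=25: raw=0x15007 flags P=1 W=1 U=1 S=0
  [1] read 0x15 idx=20: raw=0x18007 flags P=1 W=1 U=1 S=0
  ⇒ phys 0x18284  [2 reads]

Access #0 fault: NONE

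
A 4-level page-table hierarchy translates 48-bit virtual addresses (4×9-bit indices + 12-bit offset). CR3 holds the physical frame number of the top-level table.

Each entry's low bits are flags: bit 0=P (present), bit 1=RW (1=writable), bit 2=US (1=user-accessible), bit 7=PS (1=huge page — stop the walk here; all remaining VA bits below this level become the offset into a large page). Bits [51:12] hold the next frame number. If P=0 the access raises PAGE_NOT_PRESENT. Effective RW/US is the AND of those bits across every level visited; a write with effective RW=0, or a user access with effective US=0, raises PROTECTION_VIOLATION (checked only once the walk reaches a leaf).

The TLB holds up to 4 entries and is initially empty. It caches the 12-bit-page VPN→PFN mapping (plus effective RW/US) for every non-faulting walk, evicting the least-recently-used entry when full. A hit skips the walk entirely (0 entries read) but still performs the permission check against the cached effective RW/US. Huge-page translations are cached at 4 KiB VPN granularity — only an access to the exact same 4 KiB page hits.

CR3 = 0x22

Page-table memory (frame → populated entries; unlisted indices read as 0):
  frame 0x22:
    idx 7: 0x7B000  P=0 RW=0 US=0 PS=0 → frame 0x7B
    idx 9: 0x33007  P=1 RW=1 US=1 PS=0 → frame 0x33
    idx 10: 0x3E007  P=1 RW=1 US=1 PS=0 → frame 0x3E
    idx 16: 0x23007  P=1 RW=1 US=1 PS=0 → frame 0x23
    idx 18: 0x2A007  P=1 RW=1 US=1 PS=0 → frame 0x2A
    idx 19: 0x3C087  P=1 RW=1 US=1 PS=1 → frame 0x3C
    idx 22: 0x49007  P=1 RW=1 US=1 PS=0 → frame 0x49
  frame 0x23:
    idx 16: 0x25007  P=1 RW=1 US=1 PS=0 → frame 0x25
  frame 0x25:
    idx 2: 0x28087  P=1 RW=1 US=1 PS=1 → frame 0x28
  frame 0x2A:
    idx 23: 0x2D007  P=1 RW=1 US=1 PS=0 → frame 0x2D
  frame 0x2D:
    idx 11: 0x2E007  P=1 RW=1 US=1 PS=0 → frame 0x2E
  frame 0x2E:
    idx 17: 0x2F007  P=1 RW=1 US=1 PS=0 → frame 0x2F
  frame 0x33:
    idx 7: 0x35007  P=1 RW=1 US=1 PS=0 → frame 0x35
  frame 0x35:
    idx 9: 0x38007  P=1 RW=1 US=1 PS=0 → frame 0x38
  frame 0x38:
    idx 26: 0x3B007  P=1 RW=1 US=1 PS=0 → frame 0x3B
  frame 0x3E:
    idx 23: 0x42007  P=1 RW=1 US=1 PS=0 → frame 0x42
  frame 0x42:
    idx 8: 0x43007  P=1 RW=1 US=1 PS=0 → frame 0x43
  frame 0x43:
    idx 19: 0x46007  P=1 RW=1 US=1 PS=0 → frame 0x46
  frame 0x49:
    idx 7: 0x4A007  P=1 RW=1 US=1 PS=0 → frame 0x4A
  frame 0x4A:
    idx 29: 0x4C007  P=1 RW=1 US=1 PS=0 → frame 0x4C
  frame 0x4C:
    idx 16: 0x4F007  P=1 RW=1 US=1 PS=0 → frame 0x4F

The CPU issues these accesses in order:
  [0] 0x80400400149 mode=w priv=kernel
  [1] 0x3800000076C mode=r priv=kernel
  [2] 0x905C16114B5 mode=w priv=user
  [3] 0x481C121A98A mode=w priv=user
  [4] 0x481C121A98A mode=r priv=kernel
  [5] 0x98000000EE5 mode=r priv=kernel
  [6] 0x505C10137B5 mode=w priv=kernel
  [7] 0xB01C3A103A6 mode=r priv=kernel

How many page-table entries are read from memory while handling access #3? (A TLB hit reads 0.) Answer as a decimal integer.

Walk each access:
#0 VA=0x80400400149 (w,kernel):
  L0: frame=0x22 idx=16 entry=0x23007 [P=1 RW=1 US=1 PS=0]
  L1: frame=0x23 idx=16 entry=0x25007 [P=1 RW=1 US=1 PS=0]
  L2: frame=0x25 idx=2 entry=0x28087 [P=1 RW=1 US=1 PS=1]
  ⇒ phys 0x28149 (huge @L2)  [3 reads]
#1 VA=0x3800000076C (r,kernel):
  L0: frame=0x22 idx=7 entry=0x7B000 [P=0 RW=0 US=0 PS=0]
  ✗ PAGE_NOT_PRESENT  [1 reads]
#2 VA=0x905C16114B5 (w,user):
  L0: frame=0x22 idx=18 entry=0x2A007 [P=1 RW=1 US=1 PS=0]
  L1: frame=0x2A idx=23 entry=0x2D007 [P=1 RW=1 US=1 PS=0]
  L2: frame=0x2D idx=11 entry=0x2E007 [P=1 RW=1 US=1 PS=0]
  L3: frame=0x2E idx=17 entry=0x2F007 [P=1 RW=1 US=1 PS=0]
  ⇒ phys 0x2F4B5  [4 reads]
#3 VA=0x481C121A98A (w,user):
  L0: frame=0x22 idx=9 entry=0x33007 [P=1 RW=1 US=1 PS=0]
  L1: frame=0x33 idx=7 entry=0x35007 [P=1 RW=1 US=1 PS=0]
  L2: frame=0x35 idx=9 entry=0x38007 [P=1 RW=1 US=1 PS=0]
  L3: frame=0x38 idx=26 entry=0x3B007 [P=1 RW=1 US=1 PS=0]
  ⇒ phys 0x3B98A  [4 reads]
#4 VA=0x481C121A98A (r,kernel):
  TLB hit vpn=0x481C121A → PA=0x3B98A
#5 VA=0x98000000EE5 (r,kernel):
  L0: frame=0x22 idx=19 entry=0x3C087 [P=1 RW=1 US=1 PS=1]
  ⇒ phys 0x3CEE5 (huge @L0)  [1 reads]
#6 VA=0x505C10137B5 (w,kernel):
  L0: frame=0x22 idx=10 entry=0x3E007 [P=1 RW=1 US=1 PS=0]
  L1: frame=0x3E idx=23 entry=0x42007 [P=1 RW=1 US=1 PS=0]
  L2: frame=0x42 idx=8 entry=0x43007 [P=1 RW=1 US=1 PS=0]
  L3: frame=0x43 idx=19 entry=0x46007 [P=1 RW=1 US=1 PS=0]
  ⇒ phys 0x467B5  [4 reads]
#7 VA=0xB01C3A103A6 (r,kernel):
  L0: frame=0x22 idx=22 entry=0x49007 [P=1 RW=1 US=1 PS=0]
  L1: frame=0x49 idx=7 entry=0x4A007 [P=1 RW=1 US=1 PS=0]
  L2: frame=0x4A idx=29 entry=0x4C007 [P=1 RW=1 US=1 PS=0]
  L3: frame=0x4C idx=16 entry=0x4F007 [P=1 RW=1 US=1 PS=0]
  ⇒ phys 0x4F3A6  [4 reads]

Entries read for #3: 4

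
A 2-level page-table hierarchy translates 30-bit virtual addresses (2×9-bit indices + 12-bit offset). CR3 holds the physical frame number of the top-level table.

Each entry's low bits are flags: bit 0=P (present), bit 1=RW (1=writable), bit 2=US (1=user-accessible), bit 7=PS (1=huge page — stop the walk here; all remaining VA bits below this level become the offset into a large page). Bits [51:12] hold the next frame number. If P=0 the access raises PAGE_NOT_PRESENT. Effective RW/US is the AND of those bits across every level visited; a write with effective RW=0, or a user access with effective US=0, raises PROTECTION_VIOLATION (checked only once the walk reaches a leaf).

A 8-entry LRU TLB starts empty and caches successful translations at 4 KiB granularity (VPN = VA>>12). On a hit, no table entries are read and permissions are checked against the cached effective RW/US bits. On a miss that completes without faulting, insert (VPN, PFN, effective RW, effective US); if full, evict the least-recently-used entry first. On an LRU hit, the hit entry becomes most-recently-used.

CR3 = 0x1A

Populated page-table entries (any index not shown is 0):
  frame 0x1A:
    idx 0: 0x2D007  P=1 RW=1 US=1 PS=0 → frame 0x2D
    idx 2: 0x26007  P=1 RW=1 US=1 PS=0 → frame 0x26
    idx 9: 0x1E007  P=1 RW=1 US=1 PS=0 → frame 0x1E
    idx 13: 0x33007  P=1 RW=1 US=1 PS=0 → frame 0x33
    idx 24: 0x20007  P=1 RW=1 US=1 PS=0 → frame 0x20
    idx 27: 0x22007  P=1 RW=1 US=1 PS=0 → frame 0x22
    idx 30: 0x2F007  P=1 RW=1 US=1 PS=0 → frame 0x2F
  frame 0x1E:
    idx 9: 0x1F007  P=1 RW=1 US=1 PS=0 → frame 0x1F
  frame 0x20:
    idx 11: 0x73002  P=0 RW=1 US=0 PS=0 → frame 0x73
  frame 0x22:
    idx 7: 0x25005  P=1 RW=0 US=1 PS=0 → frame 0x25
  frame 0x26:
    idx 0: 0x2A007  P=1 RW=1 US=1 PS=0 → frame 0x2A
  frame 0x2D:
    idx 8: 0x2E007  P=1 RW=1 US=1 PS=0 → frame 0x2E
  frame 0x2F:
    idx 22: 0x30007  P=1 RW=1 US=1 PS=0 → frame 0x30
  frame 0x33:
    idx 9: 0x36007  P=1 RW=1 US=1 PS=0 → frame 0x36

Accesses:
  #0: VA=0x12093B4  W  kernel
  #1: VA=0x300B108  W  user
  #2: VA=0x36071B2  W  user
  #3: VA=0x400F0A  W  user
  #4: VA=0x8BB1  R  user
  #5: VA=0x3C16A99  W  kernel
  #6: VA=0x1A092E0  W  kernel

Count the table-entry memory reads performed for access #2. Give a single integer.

Trace:
#0 VA=0x12093B4 (w,kernel):
  L0 @0x1A[9] → 0x1E007  P=1,RW=1,US=1,PS=0
  L1 @0x1E[9] → 0x1F007  P=1,RW=1,US=1,PS=0
  → PA=0x1F3B4  (2 entries read)
#1 VA=0x300B108 (w,user):
  L0 @0x1A[24] → 0x20007  P=1,RW=1,US=1,PS=0
  L1 @0x20[11] → 0x73002  P=0,RW=1,US=0,PS=0
  → PAGE_NOT_PRESENT  (2 entries read)
#2 VA=0x36071B2 (w,user):
  L0 @0x1A[27] → 0x22007  P=1,RW=1,US=1,PS=0
  L1 @0x22[7] → 0x25005  P=1,RW=0,US=1,PS=0
  → PROTECTION_VIOLATION  (2 entries read)
#3 VA=0x400F0A (w,user):
  L0 @0x1A[2] → 0x26007  P=1,RW=1,US=1,PS=0
  L1 @0x26[0] → 0x2A007  P=1,RW=1,US=1,PS=0
  → PA=0x2AF0A  (2 entries read)
#4 VA=0x8BB1 (r,user):
  L0 @0x1A[0] → 0x2D007  P=1,RW=1,US=1,PS=0
  L1 @0x2D[8] → 0x2E007  P=1,RW=1,US=1,PS=0
  → PA=0x2EBB1  (2 entries read)
#5 VA=0x3C16A99 (w,kernel):
  L0 @0x1A[30] → 0x2F007  P=1,RW=1,US=1,PS=0
  L1 @0x2F[22] → 0x30007  P=1,RW=1,US=1,PS=0
  → PA=0x30A99  (2 entries read)
#6 VA=0x1A092E0 (w,kernel):
  L0 @0x1A[13] → 0x33007  P=1,RW=1,US=1,PS=0
  L1 @0x33[9] → 0x36007  P=1,RW=1,US=1,PS=0
  → PA=0x362E0  (2 entries read)

Entries read for #2: 2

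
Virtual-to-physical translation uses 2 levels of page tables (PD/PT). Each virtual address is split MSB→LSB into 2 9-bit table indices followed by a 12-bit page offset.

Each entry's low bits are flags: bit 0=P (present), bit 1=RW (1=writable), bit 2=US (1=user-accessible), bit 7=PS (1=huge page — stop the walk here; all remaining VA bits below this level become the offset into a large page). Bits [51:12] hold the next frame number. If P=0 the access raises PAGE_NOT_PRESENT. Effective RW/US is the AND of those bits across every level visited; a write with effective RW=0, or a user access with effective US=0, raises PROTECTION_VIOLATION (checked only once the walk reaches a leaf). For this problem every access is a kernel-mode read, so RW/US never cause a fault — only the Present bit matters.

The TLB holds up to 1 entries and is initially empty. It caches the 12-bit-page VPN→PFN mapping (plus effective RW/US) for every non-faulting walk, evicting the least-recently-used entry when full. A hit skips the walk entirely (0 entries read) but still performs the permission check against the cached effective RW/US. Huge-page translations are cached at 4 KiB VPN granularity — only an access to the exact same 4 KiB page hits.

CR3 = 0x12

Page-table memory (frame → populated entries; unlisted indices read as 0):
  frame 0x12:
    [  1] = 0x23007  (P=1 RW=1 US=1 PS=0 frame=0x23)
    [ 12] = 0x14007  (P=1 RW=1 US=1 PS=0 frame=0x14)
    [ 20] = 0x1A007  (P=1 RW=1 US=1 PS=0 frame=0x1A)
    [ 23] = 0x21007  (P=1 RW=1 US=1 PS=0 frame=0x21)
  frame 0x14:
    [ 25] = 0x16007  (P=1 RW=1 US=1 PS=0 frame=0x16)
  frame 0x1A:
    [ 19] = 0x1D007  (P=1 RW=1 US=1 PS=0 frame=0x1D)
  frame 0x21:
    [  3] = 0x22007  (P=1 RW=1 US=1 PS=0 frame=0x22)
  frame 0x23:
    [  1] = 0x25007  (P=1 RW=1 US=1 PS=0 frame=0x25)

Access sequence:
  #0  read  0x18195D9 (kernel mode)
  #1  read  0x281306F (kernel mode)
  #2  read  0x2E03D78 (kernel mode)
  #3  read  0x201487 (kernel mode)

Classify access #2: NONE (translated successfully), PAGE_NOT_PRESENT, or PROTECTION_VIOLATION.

Walk each access:
#0 VA=0x18195D9 (r,kernel):
  L0 @0x12[12] → 0x14007  P=1,RW=1,US=1,PS=0
  L1 @0x14[25] → 0x16007  P=1,RW=1,US=1,PS=0
  ✓ 0x165D9  — 2 lookups
#1 VA=0x281306F (r,kernel):
  L0 @0x12[20] → 0x1A007  P=1,RW=1,US=1,PS=0
  L1 @0x1A[19] → 0x1D007  P=1,RW=1,US=1,PS=0
  ✓ 0x1D06F  — 2 lookups
#2 VA=0x2E03D78 (r,kernel):
  L0 @0x12[23] → 0x21007  P=1,RW=1,US=1,PS=0
  L1 @0x21[3] → 0x22007  P=1,RW=1,US=1,PS=0
  ✓ 0x22D78  — 2 lookups
#3 VA=0x201487 (r,kernel):
  L0 @0x12[1] → 0x23007  P=1,RW=1,US=1,PS=0
  L1 @0x23[1] → 0x25007  P=1,RW=1,US=1,PS=0
  ✓ 0x25487  — 2 lookups

Access #2 fault: NONE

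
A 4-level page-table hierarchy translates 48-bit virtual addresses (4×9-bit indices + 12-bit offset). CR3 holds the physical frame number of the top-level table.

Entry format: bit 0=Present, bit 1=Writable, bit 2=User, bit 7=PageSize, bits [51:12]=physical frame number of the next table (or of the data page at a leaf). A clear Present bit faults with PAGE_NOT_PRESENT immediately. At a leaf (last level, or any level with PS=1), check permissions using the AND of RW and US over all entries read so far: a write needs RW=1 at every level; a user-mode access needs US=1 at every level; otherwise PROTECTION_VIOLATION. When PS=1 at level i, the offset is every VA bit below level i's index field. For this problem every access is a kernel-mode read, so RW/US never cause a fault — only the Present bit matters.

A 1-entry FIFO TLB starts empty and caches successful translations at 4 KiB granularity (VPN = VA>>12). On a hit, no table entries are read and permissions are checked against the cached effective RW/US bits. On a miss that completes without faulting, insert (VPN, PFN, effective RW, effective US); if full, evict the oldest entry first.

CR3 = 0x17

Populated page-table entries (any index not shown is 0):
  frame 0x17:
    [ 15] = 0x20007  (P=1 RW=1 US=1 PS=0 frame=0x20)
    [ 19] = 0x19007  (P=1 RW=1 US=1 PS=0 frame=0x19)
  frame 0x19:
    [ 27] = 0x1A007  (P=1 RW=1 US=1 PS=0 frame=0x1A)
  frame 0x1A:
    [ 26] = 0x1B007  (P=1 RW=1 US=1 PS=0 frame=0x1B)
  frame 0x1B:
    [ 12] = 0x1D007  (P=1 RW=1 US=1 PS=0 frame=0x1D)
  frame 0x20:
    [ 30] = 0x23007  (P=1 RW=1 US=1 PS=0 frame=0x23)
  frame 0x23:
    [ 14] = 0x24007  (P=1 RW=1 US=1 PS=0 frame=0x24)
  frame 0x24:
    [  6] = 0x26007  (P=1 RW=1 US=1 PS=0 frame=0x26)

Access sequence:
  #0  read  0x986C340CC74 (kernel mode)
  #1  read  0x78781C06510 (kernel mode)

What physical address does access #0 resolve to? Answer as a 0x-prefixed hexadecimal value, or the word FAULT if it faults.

Trace:
#0 VA=0x986C340CC74 (r,kernel):
  L0: frame=0x17 idx=19 entry=0x19007 [P=1 RW=1 US=1 PS=0]
  L1: frame=0x19 idx=27 entry=0x1A007 [P=1 RW=1 US=1 PS=0]
  L2: frame=0x1A idx=26 entry=0x1B007 [P=1 RW=1 US=1 PS=0]
  L3: frame=0x1B idx=12 entry=0x1D007 [P=1 RW=1 US=1 PS=0]
  ✓ 0x1DC74  — 4 lookups
#1 VA=0x78781C06510 (r,kernel):
  L0: frame=0x17 idx=15 entry=0x20007 [P=1 RW=1 US=1 PS=0]
  L1: frame=0x20 idx=30 entry=0x23007 [P=1 RW=1 US=1 PS=0]
  L2: frame=0x23 idx=14 entry=0x24007 [P=1 RW=1 US=1 PS=0]
  L3: frame=0x24 idx=6 entry=0x26007 [P=1 RW=1 US=1 PS=0]
  ✓ 0x26510  — 4 lookups

Access #0 PA: 0x1DC74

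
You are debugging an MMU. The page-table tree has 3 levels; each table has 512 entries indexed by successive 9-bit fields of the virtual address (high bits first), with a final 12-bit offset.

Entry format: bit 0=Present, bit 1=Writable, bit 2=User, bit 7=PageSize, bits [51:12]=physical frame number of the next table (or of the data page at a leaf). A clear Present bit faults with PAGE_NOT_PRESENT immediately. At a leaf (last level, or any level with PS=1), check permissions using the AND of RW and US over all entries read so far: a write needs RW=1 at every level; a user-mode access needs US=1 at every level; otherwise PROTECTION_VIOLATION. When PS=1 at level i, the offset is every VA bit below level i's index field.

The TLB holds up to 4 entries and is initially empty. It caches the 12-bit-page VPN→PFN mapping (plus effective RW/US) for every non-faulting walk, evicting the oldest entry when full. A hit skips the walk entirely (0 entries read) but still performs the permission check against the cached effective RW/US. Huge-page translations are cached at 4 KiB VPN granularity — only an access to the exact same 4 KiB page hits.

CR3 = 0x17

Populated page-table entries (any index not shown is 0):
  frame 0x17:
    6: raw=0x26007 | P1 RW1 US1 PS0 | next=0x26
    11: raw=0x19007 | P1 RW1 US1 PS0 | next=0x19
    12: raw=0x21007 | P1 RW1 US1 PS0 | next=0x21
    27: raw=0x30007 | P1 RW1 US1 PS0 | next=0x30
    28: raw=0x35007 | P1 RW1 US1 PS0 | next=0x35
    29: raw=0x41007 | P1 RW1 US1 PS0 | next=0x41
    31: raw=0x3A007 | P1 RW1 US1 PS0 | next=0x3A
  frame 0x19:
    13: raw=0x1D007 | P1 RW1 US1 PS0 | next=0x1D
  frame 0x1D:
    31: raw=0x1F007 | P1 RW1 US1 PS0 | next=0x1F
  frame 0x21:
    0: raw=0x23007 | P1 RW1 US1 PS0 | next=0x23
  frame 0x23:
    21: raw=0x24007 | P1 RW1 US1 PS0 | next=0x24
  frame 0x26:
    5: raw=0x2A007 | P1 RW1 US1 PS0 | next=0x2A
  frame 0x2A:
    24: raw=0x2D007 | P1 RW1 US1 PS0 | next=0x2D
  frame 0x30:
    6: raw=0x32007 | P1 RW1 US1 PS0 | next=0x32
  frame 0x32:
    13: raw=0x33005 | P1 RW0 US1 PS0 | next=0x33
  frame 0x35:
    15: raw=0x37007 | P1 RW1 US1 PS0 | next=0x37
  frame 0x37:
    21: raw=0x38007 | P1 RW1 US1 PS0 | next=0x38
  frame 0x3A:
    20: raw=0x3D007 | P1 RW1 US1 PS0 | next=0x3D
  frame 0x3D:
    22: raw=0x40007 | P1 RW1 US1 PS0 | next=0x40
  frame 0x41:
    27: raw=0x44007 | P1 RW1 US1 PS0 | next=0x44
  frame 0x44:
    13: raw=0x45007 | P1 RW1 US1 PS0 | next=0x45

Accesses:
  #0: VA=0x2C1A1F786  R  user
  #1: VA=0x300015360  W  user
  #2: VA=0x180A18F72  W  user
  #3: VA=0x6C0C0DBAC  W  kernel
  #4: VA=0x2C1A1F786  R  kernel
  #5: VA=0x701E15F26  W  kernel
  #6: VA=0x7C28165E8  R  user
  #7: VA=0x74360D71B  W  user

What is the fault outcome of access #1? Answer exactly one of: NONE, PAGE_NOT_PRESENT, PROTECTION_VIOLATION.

Trace:
#0 VA=0x2C1A1F786 (r,user):
  L0 @0x17[11] → 0x19007  P=1,RW=1,US=1,PS=0
  L1 @0x19[13] → 0x1D007  P=1,RW=1,US=1,PS=0
  L2 @0x1D[31] → 0x1F007  P=1,RW=1,US=1,PS=0
  → PA=0x1F786  (3 entries read)
#1 VA=0x300015360 (w,user):
  L0 @0x17[12] → 0x21007  P=1,RW=1,US=1,PS=0
  L1 @0x21[0] → 0x23007  P=1,RW=1,US=1,PS=0
  L2 @0x23[21] → 0x24007  P=1,RW=1,US=1,PS=0
  → PA=0x24360  (3 entries read)
#2 VA=0x180A18F72 (w,user):
  L0 @0x17[6] → 0x26007  P=1,RW=1,US=1,PS=0
  L1 @0x26[5] → 0x2A007  P=1,RW=1,US=1,PS=0
  L2 @0x2A[24] → 0x2D007  P=1,RW=1,US=1,PS=0
  → PA=0x2DF72  (3 entries read)
#3 VA=0x6C0C0DBAC (w,kernel):
  L0 @0x17[27] → 0x30007  P=1,RW=1,US=1,PS=0
  L1 @0x30[6] → 0x32007  P=1,RW=1,US=1,PS=0
  L2 @0x32[13] → 0x33005  P=1,RW=0,US=1,PS=0
  ✗ PROTECTION_VIOLATION  [3 reads]
#4 VA=0x2C1A1F786 (r,kernel):
  TLB hit vpn=0x2C1A1F → PA=0x1F786
#5 VA=0x701E15F26 (w,kernel):
  L0 @0x17[28] → 0x35007  P=1,RW=1,US=1,PS=0
  L1 @0x35[15] → 0x37007  P=1,RW=1,US=1,PS=0
  L2 @0x37[21] → 0x38007  P=1,RW=1,US=1,PS=0
  → PA=0x38F26  (3 entries read)
#6 VA=0x7C28165E8 (r,user):
  L0 @0x17[31] → 0x3A007  P=1,RW=1,US=1,PS=0
  L1 @0x3A[20] → 0x3D007  P=1,RW=1,US=1,PS=0
  L2 @0x3D[22] → 0x40007  P=1,RW=1,US=1,PS=0
  → PA=0x405E8  (3 entries read)
#7 VA=0x74360D71B (w,user):
  L0 @0x17[29] → 0x41007  P=1,RW=1,US=1,PS=0
  L1 @0x41[27] → 0x44007  P=1,RW=1,US=1,PS=0
  L2 @0x44[13] → 0x45007  P=1,RW=1,US=1,PS=0
  → PA=0x4571B  (3 entries read)

Access #1 fault: NONE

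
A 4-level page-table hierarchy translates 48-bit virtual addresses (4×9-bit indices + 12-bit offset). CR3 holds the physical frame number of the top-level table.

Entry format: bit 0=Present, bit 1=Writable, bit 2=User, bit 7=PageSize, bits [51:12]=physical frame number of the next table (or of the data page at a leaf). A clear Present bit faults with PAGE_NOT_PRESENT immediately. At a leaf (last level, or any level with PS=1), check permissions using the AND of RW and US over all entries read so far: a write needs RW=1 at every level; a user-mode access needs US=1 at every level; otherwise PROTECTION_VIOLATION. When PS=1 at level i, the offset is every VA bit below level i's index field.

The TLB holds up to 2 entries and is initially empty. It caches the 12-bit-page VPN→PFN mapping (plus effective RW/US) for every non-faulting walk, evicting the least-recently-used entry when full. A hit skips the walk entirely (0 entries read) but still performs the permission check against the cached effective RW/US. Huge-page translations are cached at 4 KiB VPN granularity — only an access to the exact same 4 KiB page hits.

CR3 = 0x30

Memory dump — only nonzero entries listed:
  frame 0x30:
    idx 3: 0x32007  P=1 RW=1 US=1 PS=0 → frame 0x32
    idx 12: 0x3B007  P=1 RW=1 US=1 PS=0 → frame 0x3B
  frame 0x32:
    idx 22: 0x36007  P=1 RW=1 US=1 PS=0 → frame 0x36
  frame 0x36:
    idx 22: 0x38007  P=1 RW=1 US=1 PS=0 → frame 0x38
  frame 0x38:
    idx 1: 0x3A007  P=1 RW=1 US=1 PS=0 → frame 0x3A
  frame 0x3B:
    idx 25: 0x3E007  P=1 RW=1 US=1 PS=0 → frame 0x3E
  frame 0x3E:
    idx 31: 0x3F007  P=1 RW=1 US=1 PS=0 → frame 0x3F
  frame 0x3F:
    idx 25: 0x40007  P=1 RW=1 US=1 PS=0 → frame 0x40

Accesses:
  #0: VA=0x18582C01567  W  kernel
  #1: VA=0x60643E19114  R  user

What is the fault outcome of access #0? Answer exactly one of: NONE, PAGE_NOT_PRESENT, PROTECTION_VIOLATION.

Per-access translation:
#0 VA=0x18582C01567 (w,kernel):
  [0] read 0x30 idx=3: raw=0x32007 flags P=1 W=1 U=1 S=0
  [1] read 0x32 idx=22: raw=0x36007 flags P=1 W=1 U=1 S=0
  [2] read 0x36 idx=22: raw=0x38007 flags P=1 W=1 U=1 S=0
  [3] read 0x38 idx=1: raw=0x3A007 flags P=1 W=1 U=1 S=0
  ✓ 0x3A567  — 4 lookups
#1 VA=0x60643E19114 (r,user):
  [0] read 0x30 idx=12: raw=0x3B007 flags P=1 W=1 U=1 S=0
  [1] read 0x3B idx=25: raw=0x3E007 flags P=1 W=1 U=1 S=0
  [2] read 0x3E idx=31: raw=0x3F007 flags P=1 W=1 U=1 S=0
  [3] read 0x3F idx=25: raw=0x40007 flags P=1 W=1 U=1 S=0
  ✓ 0x40114  — 4 lookups

Access #0 fault: NONE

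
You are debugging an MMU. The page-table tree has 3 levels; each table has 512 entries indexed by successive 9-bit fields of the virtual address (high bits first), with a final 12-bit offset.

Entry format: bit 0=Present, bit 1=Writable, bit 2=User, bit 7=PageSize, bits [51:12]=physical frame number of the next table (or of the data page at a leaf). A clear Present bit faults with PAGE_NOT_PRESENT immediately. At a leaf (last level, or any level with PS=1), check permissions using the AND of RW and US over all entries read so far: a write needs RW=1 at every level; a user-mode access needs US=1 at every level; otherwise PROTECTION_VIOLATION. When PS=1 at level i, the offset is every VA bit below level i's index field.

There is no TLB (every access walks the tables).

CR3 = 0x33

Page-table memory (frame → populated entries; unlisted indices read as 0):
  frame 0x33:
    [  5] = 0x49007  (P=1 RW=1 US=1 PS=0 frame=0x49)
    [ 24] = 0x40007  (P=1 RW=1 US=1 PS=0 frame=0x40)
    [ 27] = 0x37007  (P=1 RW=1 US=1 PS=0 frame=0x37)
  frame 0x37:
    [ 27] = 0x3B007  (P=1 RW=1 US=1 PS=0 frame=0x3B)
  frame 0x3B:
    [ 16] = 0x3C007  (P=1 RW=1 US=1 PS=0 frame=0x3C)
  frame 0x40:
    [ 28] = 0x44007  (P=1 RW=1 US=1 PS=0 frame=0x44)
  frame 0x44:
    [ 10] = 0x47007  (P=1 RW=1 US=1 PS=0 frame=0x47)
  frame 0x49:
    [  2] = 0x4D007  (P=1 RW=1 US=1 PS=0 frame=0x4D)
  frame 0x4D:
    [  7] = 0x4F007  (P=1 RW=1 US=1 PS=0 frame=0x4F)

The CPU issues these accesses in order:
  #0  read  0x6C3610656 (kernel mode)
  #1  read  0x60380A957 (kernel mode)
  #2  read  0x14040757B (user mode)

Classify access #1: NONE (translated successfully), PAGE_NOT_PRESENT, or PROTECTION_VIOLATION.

Trace:
#0 VA=0x6C3610656 (r,kernel):
  [0] read 0x33 idx=27: raw=0x37007 flags P=1 W=1 U=1 S=0
  [1] read 0x37 idx=27: raw=0x3B007 flags P=1 W=1 U=1 S=0
  [2] read 0x3B idx=16: raw=0x3C007 flags P=1 W=1 U=1 S=0
  ⇒ phys 0x3C656  [3 reads]
#1 VA=0x60380A957 (r,kernel):
  [0] read 0x33 idx=24: raw=0x40007 flags P=1 W=1 U=1 S=0
  [1] read 0x40 idx=28: raw=0x44007 flags P=1 W=1 U=1 S=0
  [2] read 0x44 idx=10: raw=0x47007 flags P=1 W=1 U=1 S=0
  ⇒ phys 0x47957  [3 reads]
#2 VA=0x14040757B (r,user):
  [0] read 0x33 idx=5: raw=0x49007 flags P=1 W=1 U=1 S=0
  [1] read 0x49 idx=2: raw=0x4D007 flags P=1 W=1 U=1 S=0
  [2] read 0x4D idx=7: raw=0x4F007 flags P=1 W=1 U=1 S=0
  ⇒ phys 0x4F57B  [3 reads]

Access #1 fault: NONE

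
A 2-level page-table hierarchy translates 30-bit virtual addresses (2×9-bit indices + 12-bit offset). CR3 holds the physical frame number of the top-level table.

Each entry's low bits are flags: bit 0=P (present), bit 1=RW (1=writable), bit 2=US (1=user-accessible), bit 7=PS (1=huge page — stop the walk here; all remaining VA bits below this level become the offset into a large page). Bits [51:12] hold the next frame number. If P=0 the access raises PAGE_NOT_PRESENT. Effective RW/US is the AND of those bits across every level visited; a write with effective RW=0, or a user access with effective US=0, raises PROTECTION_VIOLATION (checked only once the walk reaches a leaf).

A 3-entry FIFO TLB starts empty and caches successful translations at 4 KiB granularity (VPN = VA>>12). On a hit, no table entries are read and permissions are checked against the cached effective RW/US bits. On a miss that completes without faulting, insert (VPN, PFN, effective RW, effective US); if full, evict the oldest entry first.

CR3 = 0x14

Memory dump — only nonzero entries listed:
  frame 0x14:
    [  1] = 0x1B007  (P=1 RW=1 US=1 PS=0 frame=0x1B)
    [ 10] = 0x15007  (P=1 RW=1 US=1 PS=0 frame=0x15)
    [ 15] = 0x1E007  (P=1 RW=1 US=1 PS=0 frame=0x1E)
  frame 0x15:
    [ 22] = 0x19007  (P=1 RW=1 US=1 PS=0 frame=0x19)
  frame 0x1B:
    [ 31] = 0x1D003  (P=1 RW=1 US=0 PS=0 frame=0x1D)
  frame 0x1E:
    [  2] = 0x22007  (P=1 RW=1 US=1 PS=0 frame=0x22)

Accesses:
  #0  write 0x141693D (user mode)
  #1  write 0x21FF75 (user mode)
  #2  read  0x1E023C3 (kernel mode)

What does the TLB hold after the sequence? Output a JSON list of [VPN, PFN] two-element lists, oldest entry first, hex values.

Per-access translation:
#0 VA=0x141693D (w,user):
  lvl0: tbl 0x14, slot 10 ⇒ 0x15007 (P1/RW1/US1/PS0)
  lvl1: tbl 0x15, slot 22 ⇒ 0x19007 (P1/RW1/US1/PS0)
  ✓ 0x1993D  — 2 lookups
#1 VA=0x21FF75 (w,user):
  lvl0: tbl 0x14, slot 1 ⇒ 0x1B007 (P1/RW1/US1/PS0)
  lvl1: tbl 0x1B, slot 31 ⇒ 0x1D003 (P1/RW1/US0/PS0)
  → PROTECTION_VIOLATION  (2 entries read)
#2 VA=0x1E023C3 (r,kernel):
  lvl0: tbl 0x14, slot 15 ⇒ 0x1E007 (P1/RW1/US1/PS0)
  lvl1: tbl 0x1E, slot 2 ⇒ 0x22007 (P1/RW1/US1/PS0)
  ✓ 0x223C3  — 2 lookups

TLB: [["0x1416", "0x19"], ["0x1E02", "0x22"]]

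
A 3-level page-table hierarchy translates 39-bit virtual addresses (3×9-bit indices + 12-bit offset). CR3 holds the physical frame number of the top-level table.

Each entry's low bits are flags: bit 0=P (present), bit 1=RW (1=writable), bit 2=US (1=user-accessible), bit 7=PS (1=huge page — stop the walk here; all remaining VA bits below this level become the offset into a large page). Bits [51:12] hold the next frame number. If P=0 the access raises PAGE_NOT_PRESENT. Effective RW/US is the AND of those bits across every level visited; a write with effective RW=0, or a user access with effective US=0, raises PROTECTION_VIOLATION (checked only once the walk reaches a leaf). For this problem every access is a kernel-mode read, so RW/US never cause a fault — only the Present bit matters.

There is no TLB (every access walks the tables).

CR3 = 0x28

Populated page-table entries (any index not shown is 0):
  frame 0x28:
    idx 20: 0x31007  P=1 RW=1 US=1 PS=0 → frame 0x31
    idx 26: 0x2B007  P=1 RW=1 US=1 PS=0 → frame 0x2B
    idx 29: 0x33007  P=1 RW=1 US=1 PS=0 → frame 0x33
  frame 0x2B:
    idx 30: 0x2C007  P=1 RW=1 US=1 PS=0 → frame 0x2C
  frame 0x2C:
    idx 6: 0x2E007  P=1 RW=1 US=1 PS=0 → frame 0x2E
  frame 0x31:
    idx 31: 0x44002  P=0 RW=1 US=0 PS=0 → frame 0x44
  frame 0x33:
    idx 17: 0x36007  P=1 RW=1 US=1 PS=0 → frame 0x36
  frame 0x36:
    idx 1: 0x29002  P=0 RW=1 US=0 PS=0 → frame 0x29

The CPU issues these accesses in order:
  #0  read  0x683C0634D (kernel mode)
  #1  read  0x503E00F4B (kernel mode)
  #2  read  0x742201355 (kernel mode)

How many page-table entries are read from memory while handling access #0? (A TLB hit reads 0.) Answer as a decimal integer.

Per-access translation:
#0 VA=0x683C0634D (r,kernel):
  lvl0: tbl 0x28, slot 26 ⇒ 0x2B007 (P1/RW1/US1/PS0)
  lvl1: tbl 0x2B, slot 30 ⇒ 0x2C007 (P1/RW1/US1/PS0)
  lvl2: tbl 0x2C, slot 6 ⇒ 0x2E007 (P1/RW1/US1/PS0)
  ✓ 0x2E34D  — 3 lookups
#1 VA=0x503E00F4B (r,kernel):
  lvl0: tbl 0x28, slot 20 ⇒ 0x31007 (P1/RW1/US1/PS0)
  lvl1: tbl 0x31, slot 31 ⇒ 0x44002 (P0/RW1/US0/PS0)
  ✗ PAGE_NOT_PRESENT  [2 reads]
#2 VA=0x742201355 (r,kernel):
  lvl0: tbl 0x28, slot 29 ⇒ 0x33007 (P1/RW1/US1/PS0)
  lvl1: tbl 0x33, slot 17 ⇒ 0x36007 (P1/RW1/US1/PS0)
  lvl2: tbl 0x36, slot 1 ⇒ 0x29002 (P0/RW1/US0/PS0)
  ✗ PAGE_NOT_PRESENT  [3 reads]

Entries read for #0: 3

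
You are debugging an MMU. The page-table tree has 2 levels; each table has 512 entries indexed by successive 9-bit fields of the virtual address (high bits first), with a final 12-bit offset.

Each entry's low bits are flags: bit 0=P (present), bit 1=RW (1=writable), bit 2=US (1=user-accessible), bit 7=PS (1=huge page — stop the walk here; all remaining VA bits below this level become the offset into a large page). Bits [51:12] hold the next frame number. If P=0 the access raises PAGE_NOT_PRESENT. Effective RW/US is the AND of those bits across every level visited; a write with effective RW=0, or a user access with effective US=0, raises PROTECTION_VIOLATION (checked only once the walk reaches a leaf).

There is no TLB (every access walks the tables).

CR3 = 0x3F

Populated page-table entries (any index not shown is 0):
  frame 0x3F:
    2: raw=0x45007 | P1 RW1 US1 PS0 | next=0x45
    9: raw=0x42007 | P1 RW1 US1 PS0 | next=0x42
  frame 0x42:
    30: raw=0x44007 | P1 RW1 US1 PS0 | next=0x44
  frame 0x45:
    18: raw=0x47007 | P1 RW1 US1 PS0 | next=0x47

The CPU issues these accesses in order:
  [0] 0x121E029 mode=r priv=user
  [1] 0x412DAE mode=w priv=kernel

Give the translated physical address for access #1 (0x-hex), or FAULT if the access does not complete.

Per-access translation:
#0 VA=0x121E029 (r,user):
  L0 @0x3F[9] → 0x42007  P=1,RW=1,US=1,PS=0
  L1 @0x42[30] → 0x44007  P=1,RW=1,US=1,PS=0
  → PA=0x44029  (2 entries read)
#1 VA=0x412DAE (w,kernel):
  L0 @0x3F[2] → 0x45007  P=1,RW=1,US=1,PS=0
  L1 @0x45[18] → 0x47007  P=1,RW=1,US=1,PS=0
  → PA=0x47DAE  (2 entries read)

Access #1 PA: 0x47DAE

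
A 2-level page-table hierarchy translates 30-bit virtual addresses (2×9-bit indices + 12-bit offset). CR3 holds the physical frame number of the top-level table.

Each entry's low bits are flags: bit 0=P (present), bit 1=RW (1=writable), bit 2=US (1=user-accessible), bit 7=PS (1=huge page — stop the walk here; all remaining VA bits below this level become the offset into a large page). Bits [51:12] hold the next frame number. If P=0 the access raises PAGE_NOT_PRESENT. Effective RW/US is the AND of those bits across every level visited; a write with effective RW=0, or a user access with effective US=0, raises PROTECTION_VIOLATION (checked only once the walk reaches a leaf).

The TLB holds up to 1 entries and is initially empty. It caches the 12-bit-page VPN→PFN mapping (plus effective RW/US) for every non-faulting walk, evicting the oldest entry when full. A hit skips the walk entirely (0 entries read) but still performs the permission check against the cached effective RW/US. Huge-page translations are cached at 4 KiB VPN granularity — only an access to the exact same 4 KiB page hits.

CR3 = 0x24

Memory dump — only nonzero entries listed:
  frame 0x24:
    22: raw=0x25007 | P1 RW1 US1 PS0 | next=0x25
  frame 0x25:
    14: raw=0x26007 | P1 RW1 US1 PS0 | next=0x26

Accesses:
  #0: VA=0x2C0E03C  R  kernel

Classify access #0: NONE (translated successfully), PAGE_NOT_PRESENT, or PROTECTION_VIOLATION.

Walk each access:
#0 VA=0x2C0E03C (r,kernel):
  L0: frame=0x24 idx=22 entry=0x25007 [P=1 RW=1 US=1 PS=0]
  L1: frame=0x25 idx=14 entry=0x26007 [P=1 RW=1 US=1 PS=0]
  → PA=0x2603C  (2 entries read)

Access #0 fault: NONE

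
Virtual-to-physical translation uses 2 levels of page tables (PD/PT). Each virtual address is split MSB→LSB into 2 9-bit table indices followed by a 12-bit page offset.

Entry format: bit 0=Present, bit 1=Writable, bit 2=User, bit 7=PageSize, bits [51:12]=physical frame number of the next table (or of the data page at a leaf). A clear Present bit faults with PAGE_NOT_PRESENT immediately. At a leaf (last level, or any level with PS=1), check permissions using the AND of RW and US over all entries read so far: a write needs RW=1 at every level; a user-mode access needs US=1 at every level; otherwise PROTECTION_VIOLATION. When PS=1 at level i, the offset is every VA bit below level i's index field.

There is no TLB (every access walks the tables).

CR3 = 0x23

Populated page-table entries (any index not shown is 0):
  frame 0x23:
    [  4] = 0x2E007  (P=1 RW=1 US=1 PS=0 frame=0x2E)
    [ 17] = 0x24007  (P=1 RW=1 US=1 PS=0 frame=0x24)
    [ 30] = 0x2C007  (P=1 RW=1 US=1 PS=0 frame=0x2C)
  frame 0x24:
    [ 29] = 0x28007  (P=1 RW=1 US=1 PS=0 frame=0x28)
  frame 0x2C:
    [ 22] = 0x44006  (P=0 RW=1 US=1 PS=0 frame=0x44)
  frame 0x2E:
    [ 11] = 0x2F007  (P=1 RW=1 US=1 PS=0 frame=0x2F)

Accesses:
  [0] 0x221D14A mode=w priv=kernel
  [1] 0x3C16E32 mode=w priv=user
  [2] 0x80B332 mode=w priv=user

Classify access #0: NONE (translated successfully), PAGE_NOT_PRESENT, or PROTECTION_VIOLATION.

Trace:
#0 VA=0x221D14A (w,kernel):
  [0] read 0x23 idx=17: raw=0x24007 flags P=1 W=1 U=1 S=0
  [1] read 0x24 idx=29: raw=0x28007 flags P=1 W=1 U=1 S=0
  ⇒ phys 0x2814A  [2 reads]
#1 VA=0x3C16E32 (w,user):
  [0] read 0x23 idx=30: raw=0x2C007 flags P=1 W=1 U=1 S=0
  [1] read 0x2C idx=22: raw=0x44006 flags P=0 W=1 U=1 S=0
  ✗ PAGE_NOT_PRESENT  [2 reads]
#2 VA=0x80B332 (w,user):
  [0] read 0x23 idx=4: raw=0x2E007 flags P=1 W=1 U=1 S=0
  [1] read 0x2E idx=11: raw=0x2F007 flags P=1 W=1 U=1 S=0
  ⇒ phys 0x2F332  [2 reads]

Access #0 fault: NONE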